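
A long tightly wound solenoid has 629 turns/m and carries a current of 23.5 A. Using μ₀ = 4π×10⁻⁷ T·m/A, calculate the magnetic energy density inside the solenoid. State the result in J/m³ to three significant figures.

B = μ₀nI = (4π×10⁻⁷)(629)(23.5) = 1.857×10^-2 T.
u = B²/(2μ₀) = (1.857×10^-2)²/(2×4π×10⁻⁷) = 137.3 J/m³.

u ≈ 137 J/m³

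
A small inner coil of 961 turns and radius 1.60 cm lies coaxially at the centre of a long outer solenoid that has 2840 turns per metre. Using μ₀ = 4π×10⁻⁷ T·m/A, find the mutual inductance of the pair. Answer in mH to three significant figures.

The outer solenoid produces a uniform field B₁ = μ₀n₁I₁ across the inner coil,
so the flux linkage is N₂Φ = N₂B₁A₂ = μ₀n₁N₂A₂·I₁, giving M = μ₀n₁N₂A₂.
A₂ = πr² = π(1.600×10^-2 m)² = 8.042×10^-4 m².
M = (4π×10⁻⁷)(2840)(961)(8.042×10^-4) = 2.758×10^-3 H.

M ≈ 2.76 mH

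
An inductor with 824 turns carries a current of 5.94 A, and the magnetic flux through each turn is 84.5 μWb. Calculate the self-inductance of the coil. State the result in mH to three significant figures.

L ≈ 11.7 mH

Self-inductance is defined by L = NΦ_B/I (flux linkage over current).
L = (824)(8.450×10^-5 Wb)/(5.94 A) = 1.172×10^-2 H.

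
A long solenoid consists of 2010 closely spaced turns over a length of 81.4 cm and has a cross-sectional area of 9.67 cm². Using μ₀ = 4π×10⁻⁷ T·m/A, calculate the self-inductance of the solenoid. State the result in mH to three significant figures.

L ≈ 6.03 mH

A = 9.67 cm² = 9.670×10^-4 m².
For a long solenoid, L = μ₀N²A/ℓ.
L = (4π×10⁻⁷)(2010)²(9.670×10^-4)/(0.814 m) = 6.031×10^-3 H.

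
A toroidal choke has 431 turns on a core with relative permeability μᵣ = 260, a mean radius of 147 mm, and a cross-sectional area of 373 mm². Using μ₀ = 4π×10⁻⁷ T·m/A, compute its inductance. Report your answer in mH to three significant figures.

For a thin toroid, L = μ₀μᵣN²A/(2πR).
L = (4π×10⁻⁷)(260)(431)²(3.730×10^-4) / (2π×0.147 m) = 2.451×10^-2 H.

L ≈ 24.5 mH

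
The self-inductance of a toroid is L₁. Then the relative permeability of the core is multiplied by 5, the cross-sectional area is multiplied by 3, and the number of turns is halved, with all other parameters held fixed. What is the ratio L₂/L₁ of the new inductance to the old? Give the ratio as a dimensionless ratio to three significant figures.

L₂/L₁ = 3.75

For a toroid, L ∝ μᵣN²A/R.
L₂/L₁ = (5) × (3) × (0.5)^2 = 3.75.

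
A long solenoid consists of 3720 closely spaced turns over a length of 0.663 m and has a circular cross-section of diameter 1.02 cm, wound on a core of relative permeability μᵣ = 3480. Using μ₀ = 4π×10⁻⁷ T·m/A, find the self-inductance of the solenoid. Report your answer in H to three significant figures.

A = π(d/2)² = π(5.100×10^-3 m)² = 8.171×10^-5 m².
For a long solenoid, L = μ₀μᵣN²A/ℓ.
L = (4π×10⁻⁷)(3480)(3720)²(8.171×10^-5)/(0.663 m) = 7.459 H.

L ≈ 7.46 H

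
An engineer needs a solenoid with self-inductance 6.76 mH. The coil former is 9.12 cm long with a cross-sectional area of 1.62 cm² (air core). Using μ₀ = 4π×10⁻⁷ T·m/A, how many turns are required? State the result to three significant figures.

N ≈ 1740 turns

A = 1.62 cm² = 1.620×10^-4 m².
From L = μ₀N²A/ℓ, N = √(Lℓ / (μ₀A)).
N = √[(6.760×10^-3)(9.120×10^-2) / ((4π×10⁻⁷)×1.620×10^-4)] = √(3.028×10^6) ≈ 1740.2.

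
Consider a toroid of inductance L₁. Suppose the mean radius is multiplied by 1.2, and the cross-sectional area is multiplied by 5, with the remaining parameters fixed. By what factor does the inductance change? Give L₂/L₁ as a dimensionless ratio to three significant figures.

L₂/L₁ = 4.17

For a toroid, L ∝ μᵣN²A/R.
L₂/L₁ = (1.2)^-1 × (5) = 4.17.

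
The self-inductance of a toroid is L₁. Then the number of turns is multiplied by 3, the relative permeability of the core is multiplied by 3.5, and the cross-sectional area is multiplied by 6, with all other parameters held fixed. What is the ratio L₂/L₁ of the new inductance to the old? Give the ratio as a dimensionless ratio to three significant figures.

L₂/L₁ = 189

For a toroid, L ∝ μᵣN²A/R.
L₂/L₁ = (3)^2 × (3.5) × (6) = 189.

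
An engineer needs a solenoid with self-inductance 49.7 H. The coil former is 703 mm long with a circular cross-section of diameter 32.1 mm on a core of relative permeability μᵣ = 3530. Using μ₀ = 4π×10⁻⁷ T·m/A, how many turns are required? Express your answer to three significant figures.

A = π(d/2)² = π(1.605×10^-2 m)² = 8.093×10^-4 m².
From L = μ₀μᵣN²A/ℓ, N = √(Lℓ / (μ₀μᵣA)).
N = √[(49.7)(0.703) / ((4π×10⁻⁷)(3530)×8.093×10^-4)] = √(9.733×10^6) ≈ 3119.7.

N ≈ 3120 turns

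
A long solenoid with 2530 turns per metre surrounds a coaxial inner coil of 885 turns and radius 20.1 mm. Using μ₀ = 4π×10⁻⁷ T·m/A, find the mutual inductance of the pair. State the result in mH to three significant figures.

M ≈ 3.57 mH

The outer solenoid produces a uniform field B₁ = μ₀n₁I₁ across the inner coil,
so the flux linkage is N₂Φ = N₂B₁A₂ = μ₀n₁N₂A₂·I₁, giving M = μ₀n₁N₂A₂.
A₂ = πr² = π(2.010×10^-2 m)² = 1.269×10^-3 m².
M = (4π×10⁻⁷)(2530)(885)(1.269×10^-3) = 3.571×10^-3 H.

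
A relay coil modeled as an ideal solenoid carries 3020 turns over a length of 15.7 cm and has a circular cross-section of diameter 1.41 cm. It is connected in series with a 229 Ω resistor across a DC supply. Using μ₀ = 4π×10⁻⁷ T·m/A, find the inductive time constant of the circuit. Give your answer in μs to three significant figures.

τ ≈ 49.8 μs

A = π(d/2)² = π(7.050×10^-3 m)² = 1.561×10^-4 m².
L = μ₀N²A/ℓ = (4π×10⁻⁷)(3020)²(1.561×10^-4)/(0.157) = 1.140×10^-2 H.
τ = L/R = (1.140×10^-2)/(229) = 4.978×10^-5 s.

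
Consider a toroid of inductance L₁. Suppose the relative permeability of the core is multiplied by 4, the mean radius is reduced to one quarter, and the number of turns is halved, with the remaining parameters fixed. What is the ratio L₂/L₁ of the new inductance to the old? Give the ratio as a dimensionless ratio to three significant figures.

L₂/L₁ = 4.00

For a toroid, L ∝ μᵣN²A/R.
L₂/L₁ = (4) × (0.25)^-1 × (0.5)^2 = 4.00.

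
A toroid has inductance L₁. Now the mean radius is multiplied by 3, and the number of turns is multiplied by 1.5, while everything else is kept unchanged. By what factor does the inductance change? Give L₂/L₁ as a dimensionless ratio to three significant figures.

For a toroid, L ∝ μᵣN²A/R.
L₂/L₁ = (3)^-1 × (1.5)^2 = 0.750.

L₂/L₁ = 0.750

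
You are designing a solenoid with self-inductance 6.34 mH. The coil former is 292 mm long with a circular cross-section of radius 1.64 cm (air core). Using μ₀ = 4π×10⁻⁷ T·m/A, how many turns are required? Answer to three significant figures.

A = πr² = π(1.640×10^-2 m)² = 8.450×10^-4 m².
From L = μ₀N²A/ℓ, N = √(Lℓ / (μ₀A)).
N = √[(6.340×10^-3)(0.292) / ((4π×10⁻⁷)×8.450×10^-4)] = √(1.744×10^6) ≈ 1320.4.

N ≈ 1320 turns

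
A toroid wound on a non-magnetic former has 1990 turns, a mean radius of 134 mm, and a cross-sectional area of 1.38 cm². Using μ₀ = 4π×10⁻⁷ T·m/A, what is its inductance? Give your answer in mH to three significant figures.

L ≈ 0.816 mH

For a thin toroid, L = μ₀N²A/(2πR).
L = (4π×10⁻⁷)(1990)²(1.380×10^-4) / (2π×0.134 m) = 8.157×10^-4 H.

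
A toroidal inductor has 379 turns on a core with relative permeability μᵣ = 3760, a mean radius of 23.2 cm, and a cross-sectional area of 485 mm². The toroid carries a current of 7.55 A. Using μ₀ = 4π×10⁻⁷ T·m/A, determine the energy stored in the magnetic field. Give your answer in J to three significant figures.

U ≈ 6.44 J

L = μ₀μᵣN²A/(2πR) = (4π×10⁻⁷)(3760)(379)²(4.850×10^-4)/(2π×0.232) = 0.2258 H.
U = ½LI² = ½(0.2258)(7.55)² = 6.436 J.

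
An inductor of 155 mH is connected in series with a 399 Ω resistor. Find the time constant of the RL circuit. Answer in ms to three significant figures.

τ ≈ 0.388 ms

τ = L/R = (0.155 H)/(399 Ω) = 3.8847×10^-4 s.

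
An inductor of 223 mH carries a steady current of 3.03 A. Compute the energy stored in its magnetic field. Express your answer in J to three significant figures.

Stored magnetic energy: U = ½LI².
U = ½(0.223 H)(3.03 A)² = 1.024 J.

U ≈ 1.02 J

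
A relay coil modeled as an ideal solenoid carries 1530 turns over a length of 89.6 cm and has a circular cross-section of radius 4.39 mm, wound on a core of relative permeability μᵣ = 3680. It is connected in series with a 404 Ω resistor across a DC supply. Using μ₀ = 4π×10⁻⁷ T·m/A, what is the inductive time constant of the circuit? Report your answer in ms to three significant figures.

τ ≈ 1.81 ms

A = πr² = π(4.390×10^-3 m)² = 6.0545×10^-5 m².
L = μ₀μᵣN²A/ℓ = (4π×10⁻⁷)(3680)(1530)²(6.0545×10^-5)/(0.896) = 0.731495 H.
τ = L/R = (0.731495)/(404) = 1.811×10^-3 s.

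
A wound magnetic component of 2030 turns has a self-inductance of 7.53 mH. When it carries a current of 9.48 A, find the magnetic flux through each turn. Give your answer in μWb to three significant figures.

From L = NΦ_B/I, the flux per turn is Φ_B = LI/N.
Φ_B = (7.530×10^-3 H)(9.48 A)/2030 = 3.516×10^-5 Wb.

Φ_B ≈ 35.2 μWb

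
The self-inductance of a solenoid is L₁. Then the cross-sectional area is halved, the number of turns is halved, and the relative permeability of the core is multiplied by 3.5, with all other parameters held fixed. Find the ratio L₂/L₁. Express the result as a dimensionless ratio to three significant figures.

For a solenoid, L ∝ μᵣN²A/ℓ.
L₂/L₁ = (0.5) × (0.5)^2 × (3.5) = 0.438.

L₂/L₁ = 0.438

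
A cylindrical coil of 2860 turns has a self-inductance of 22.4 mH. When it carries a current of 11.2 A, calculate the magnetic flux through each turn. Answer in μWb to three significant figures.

Φ_B ≈ 87.7 μWb

From L = NΦ_B/I, the flux per turn is Φ_B = LI/N.
Φ_B = (2.240×10^-2 H)(11.2 A)/2860 = 8.772×10^-5 Wb.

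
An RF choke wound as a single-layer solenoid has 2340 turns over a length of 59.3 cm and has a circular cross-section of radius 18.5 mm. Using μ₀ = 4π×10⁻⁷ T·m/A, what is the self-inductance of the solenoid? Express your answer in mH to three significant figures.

L ≈ 12.5 mH

A = πr² = π(1.850×10^-2 m)² = 1.075×10^-3 m².
For a long solenoid, L = μ₀N²A/ℓ.
L = (4π×10⁻⁷)(2340)²(1.075×10^-3)/(0.593 m) = 1.248×10^-2 H.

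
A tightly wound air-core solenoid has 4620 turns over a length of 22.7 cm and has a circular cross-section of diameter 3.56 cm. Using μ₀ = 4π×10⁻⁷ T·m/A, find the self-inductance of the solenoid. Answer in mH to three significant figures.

A = π(d/2)² = π(1.780×10^-2 m)² = 9.954×10^-4 m².
For a long solenoid, L = μ₀N²A/ℓ.
L = (4π×10⁻⁷)(4620)²(9.954×10^-4)/(0.227 m) = 0.1176 H.

L ≈ 118 mH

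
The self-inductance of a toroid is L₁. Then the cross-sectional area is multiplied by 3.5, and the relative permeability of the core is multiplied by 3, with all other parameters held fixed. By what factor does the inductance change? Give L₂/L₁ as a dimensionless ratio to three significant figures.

For a toroid, L ∝ μᵣN²A/R.
L₂/L₁ = (3.5) × (3) = 10.5.

L₂/L₁ = 10.5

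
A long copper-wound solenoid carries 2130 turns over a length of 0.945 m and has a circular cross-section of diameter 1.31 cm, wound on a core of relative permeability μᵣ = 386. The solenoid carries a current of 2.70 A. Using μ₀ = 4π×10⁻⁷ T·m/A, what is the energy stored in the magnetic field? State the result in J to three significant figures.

A = π(d/2)² = π(6.550×10^-3 m)² = 1.348×10^-4 m².
L = μ₀μᵣN²A/ℓ = (4π×10⁻⁷)(386)(2130)²(1.348×10^-4)/(0.945) = 0.3139 H.
U = ½LI² = ½(0.3139)(2.70)² = 1.144 J.

U ≈ 1.14 J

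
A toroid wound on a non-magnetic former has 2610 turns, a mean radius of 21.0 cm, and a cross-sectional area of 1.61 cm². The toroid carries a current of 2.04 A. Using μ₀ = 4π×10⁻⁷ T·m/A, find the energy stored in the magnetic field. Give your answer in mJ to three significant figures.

L = μ₀N²A/(2πR) = (4π×10⁻⁷)(2610)²(1.610×10^-4)/(2π×0.21) = 1.0445×10^-3 H.
U = ½LI² = ½(1.0445×10^-3)(2.04)² = 2.173×10^-3 J.

U ≈ 2.17 mJ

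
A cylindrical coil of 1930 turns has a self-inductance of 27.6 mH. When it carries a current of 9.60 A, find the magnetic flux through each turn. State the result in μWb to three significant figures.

Φ_B ≈ 137 μWb

From L = NΦ_B/I, the flux per turn is Φ_B = LI/N.
Φ_B = (2.760×10^-2 H)(9.60 A)/1930 = 1.373×10^-4 Wb.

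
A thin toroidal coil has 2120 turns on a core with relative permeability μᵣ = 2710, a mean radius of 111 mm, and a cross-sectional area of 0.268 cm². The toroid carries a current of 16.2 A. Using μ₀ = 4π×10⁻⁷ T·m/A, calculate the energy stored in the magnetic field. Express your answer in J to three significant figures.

L = μ₀μᵣN²A/(2πR) = (4π×10⁻⁷)(2710)(2120)²(2.680×10^-5)/(2π×0.111) = 0.5881 H.
U = ½LI² = ½(0.5881)(16.2)² = 77.18 J.

U ≈ 77.2 J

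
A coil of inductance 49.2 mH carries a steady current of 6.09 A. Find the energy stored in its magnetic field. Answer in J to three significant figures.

Stored magnetic energy: U = ½LI².
U = ½(4.920×10^-2 H)(6.09 A)² = 0.9124 J.

U ≈ 0.912 J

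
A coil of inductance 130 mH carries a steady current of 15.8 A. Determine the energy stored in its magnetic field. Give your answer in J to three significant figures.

U ≈ 16.2 J

Stored magnetic energy: U = ½LI².
U = ½(0.13 H)(15.8 A)² = 16.23 J.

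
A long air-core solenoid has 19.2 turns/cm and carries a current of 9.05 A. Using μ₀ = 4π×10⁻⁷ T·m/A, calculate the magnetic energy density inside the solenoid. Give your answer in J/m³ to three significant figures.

B = μ₀nI = (4π×10⁻⁷)(1.920×10^3)(9.05) = 2.184×10^-2 T.
u = B²/(2μ₀) = (2.184×10^-2)²/(2×4π×10⁻⁷) = 189.7 J/m³.

u ≈ 190 J/m³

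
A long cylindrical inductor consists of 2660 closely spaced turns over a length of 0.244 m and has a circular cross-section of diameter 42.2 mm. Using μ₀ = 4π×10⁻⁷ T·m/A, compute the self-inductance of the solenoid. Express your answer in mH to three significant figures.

L ≈ 51.0 mH

A = π(d/2)² = π(2.110×10^-2 m)² = 1.399×10^-3 m².
For a long solenoid, L = μ₀N²A/ℓ.
L = (4π×10⁻⁷)(2660)²(1.399×10^-3)/(0.244 m) = 5.097×10^-2 H.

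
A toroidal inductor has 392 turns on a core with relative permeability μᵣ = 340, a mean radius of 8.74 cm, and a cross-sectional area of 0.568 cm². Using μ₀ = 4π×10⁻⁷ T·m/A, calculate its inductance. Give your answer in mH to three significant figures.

L ≈ 6.79 mH

For a thin toroid, L = μ₀μᵣN²A/(2πR).
L = (4π×10⁻⁷)(340)(392)²(5.680×10^-5) / (2π×8.740×10^-2 m) = 6.791×10^-3 H.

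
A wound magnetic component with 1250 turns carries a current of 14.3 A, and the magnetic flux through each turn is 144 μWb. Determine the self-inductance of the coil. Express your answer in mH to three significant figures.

Self-inductance is defined by L = NΦ_B/I (flux linkage over current).
L = (1250)(1.440×10^-4 Wb)/(14.3 A) = 1.259×10^-2 H.

L ≈ 12.6 mH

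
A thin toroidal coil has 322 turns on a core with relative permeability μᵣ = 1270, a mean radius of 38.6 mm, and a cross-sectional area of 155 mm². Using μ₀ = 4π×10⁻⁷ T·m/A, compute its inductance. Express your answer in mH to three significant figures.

L ≈ 106 mH

For a thin toroid, L = μ₀μᵣN²A/(2πR).
L = (4π×10⁻⁷)(1270)(322)²(1.550×10^-4) / (2π×3.860×10^-2 m) = 0.1058 H.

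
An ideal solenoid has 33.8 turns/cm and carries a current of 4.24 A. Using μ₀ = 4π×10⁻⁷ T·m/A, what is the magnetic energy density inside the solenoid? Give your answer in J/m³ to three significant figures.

u ≈ 129 J/m³

B = μ₀nI = (4π×10⁻⁷)(3.380×10^3)(4.24) = 1.801×10^-2 T.
u = B²/(2μ₀) = (1.801×10^-2)²/(2×4π×10⁻⁷) = 129 J/m³.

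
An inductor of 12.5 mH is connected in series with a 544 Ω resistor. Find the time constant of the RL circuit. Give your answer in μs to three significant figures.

τ = L/R = (1.250×10^-2 H)/(544 Ω) = 2.298×10^-5 s.

τ ≈ 23.0 μs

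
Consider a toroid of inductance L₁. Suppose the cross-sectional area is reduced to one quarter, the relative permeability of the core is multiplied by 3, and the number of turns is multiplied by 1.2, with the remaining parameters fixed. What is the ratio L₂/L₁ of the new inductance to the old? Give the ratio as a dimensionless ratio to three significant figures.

L₂/L₁ = 1.08

For a toroid, L ∝ μᵣN²A/R.
L₂/L₁ = (0.25) × (3) × (1.2)^2 = 1.08.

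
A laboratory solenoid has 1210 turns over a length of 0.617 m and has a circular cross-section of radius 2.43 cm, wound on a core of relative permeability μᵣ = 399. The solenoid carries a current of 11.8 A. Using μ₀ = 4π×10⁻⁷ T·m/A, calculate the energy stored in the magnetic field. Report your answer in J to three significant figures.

A = πr² = π(2.430×10^-2 m)² = 1.855×10^-3 m².
L = μ₀μᵣN²A/ℓ = (4π×10⁻⁷)(399)(1210)²(1.855×10^-3)/(0.617) = 2.207 H.
U = ½LI² = ½(2.207)(11.8)² = 153.7 J.

U ≈ 154 J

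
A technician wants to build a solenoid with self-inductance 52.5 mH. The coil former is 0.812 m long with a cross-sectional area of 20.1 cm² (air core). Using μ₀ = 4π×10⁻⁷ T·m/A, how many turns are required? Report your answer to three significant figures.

A = 20.1 cm² = 2.010×10^-3 m².
From L = μ₀N²A/ℓ, N = √(Lℓ / (μ₀A)).
N = √[(5.250×10^-2)(0.812) / ((4π×10⁻⁷)×2.010×10^-3)] = √(1.688×10^7) ≈ 4108.2.

N ≈ 4110 turns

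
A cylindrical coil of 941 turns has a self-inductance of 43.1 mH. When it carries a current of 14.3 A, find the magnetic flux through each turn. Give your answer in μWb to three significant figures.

From L = NΦ_B/I, the flux per turn is Φ_B = LI/N.
Φ_B = (4.310×10^-2 H)(14.3 A)/941 = 6.550×10^-4 Wb.

Φ_B ≈ 655 μWb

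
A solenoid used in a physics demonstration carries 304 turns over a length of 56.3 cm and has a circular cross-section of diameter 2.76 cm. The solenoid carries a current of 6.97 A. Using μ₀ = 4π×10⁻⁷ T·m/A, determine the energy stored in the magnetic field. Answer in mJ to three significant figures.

A = π(d/2)² = π(1.380×10^-2 m)² = 5.983×10^-4 m².
L = μ₀N²A/ℓ = (4π×10⁻⁷)(304)²(5.983×10^-4)/(0.563) = 1.234×10^-4 H.
U = ½LI² = ½(1.234×10^-4)(6.97)² = 2.998×10^-3 J.

U ≈ 3.00 mJ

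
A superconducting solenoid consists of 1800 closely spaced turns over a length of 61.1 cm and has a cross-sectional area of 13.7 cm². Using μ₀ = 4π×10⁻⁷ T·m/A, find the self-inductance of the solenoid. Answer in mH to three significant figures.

A = 13.7 cm² = 1.370×10^-3 m².
For a long solenoid, L = μ₀N²A/ℓ.
L = (4π×10⁻⁷)(1800)²(1.370×10^-3)/(0.611 m) = 9.129×10^-3 H.

L ≈ 9.13 mH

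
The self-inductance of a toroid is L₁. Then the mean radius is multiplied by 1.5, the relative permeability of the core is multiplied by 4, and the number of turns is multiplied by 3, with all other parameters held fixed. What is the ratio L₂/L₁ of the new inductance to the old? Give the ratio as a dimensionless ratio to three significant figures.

L₂/L₁ = 24.0

For a toroid, L ∝ μᵣN²A/R.
L₂/L₁ = (1.5)^-1 × (4) × (3)^2 = 24.0.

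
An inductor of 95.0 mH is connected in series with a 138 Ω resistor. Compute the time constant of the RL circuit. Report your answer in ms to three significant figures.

τ ≈ 0.688 ms

τ = L/R = (9.500×10^-2 H)/(138 Ω) = 6.884×10^-4 s.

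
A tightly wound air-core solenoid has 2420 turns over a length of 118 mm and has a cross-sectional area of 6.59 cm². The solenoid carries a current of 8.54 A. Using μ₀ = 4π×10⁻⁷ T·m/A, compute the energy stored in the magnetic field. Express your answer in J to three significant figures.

U ≈ 1.50 J

A = 6.59 cm² = 6.590×10^-4 m².
L = μ₀N²A/ℓ = (4π×10⁻⁷)(2420)²(6.590×10^-4)/(0.118) = 4.110×10^-2 H.
U = ½LI² = ½(4.110×10^-2)(8.54)² = 1.499 J.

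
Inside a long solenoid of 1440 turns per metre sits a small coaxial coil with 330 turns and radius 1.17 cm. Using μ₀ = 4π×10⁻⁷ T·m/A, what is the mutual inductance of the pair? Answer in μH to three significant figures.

The outer solenoid produces a uniform field B₁ = μ₀n₁I₁ across the inner coil,
so the flux linkage is N₂Φ = N₂B₁A₂ = μ₀n₁N₂A₂·I₁, giving M = μ₀n₁N₂A₂.
A₂ = πr² = π(1.170×10^-2 m)² = 4.301×10^-4 m².
M = (4π×10⁻⁷)(1440)(330)(4.301×10^-4) = 2.568×10^-4 H.

M ≈ 257 μH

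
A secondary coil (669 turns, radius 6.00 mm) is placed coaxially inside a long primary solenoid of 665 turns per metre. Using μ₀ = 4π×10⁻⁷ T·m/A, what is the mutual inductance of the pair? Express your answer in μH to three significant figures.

M ≈ 63.2 μH

The outer solenoid produces a uniform field B₁ = μ₀n₁I₁ across the inner coil,
so the flux linkage is N₂Φ = N₂B₁A₂ = μ₀n₁N₂A₂·I₁, giving M = μ₀n₁N₂A₂.
A₂ = πr² = π(6.000×10^-3 m)² = 1.131×10^-4 m².
M = (4π×10⁻⁷)(665)(669)(1.131×10^-4) = 6.323×10^-5 H.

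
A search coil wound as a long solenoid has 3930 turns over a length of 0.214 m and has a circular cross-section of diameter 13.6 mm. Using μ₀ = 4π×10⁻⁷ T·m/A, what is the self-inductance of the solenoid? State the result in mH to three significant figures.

A = π(d/2)² = π(6.800×10^-3 m)² = 1.453×10^-4 m².
For a long solenoid, L = μ₀N²A/ℓ.
L = (4π×10⁻⁷)(3930)²(1.453×10^-4)/(0.214 m) = 1.317×10^-2 H.

L ≈ 13.2 mH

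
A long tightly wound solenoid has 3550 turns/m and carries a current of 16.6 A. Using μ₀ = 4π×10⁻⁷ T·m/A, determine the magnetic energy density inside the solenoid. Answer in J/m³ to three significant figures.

u ≈ 2180 J/m³

B = μ₀nI = (4π×10⁻⁷)(3.550×10^3)(16.6) = 7.405×10^-2 T.
u = B²/(2μ₀) = (7.405×10^-2)²/(2×4π×10⁻⁷) = 2.182×10^3 J/m³.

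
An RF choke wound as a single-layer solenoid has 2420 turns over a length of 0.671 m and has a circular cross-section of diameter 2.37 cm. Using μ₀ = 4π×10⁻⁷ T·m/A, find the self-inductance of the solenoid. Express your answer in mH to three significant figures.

L ≈ 4.84 mH

A = π(d/2)² = π(1.185×10^-2 m)² = 4.412×10^-4 m².
For a long solenoid, L = μ₀N²A/ℓ.
L = (4π×10⁻⁷)(2420)²(4.412×10^-4)/(0.671 m) = 4.838×10^-3 H.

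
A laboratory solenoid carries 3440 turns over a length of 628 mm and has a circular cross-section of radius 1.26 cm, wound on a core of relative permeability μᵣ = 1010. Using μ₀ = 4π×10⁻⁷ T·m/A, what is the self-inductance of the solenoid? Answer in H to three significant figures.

A = πr² = π(1.260×10^-2 m)² = 4.988×10^-4 m².
For a long solenoid, L = μ₀μᵣN²A/ℓ.
L = (4π×10⁻⁷)(1010)(3440)²(4.988×10^-4)/(0.628 m) = 11.93 H.

L ≈ 11.9 H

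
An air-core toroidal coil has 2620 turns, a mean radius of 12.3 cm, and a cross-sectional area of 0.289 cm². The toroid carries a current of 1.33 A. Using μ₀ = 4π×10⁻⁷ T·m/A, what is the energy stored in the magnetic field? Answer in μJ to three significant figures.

L = μ₀N²A/(2πR) = (4π×10⁻⁷)(2620)²(2.890×10^-5)/(2π×0.123) = 3.226×10^-4 H.
U = ½LI² = ½(3.226×10^-4)(1.33)² = 2.853×10^-4 J.

U ≈ 285 μJ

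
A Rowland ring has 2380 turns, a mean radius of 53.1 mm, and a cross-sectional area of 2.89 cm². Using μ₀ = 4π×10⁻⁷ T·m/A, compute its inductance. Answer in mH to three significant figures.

For a thin toroid, L = μ₀N²A/(2πR).
L = (4π×10⁻⁷)(2380)²(2.890×10^-4) / (2π×5.310×10^-2 m) = 6.166×10^-3 H.

L ≈ 6.17 mH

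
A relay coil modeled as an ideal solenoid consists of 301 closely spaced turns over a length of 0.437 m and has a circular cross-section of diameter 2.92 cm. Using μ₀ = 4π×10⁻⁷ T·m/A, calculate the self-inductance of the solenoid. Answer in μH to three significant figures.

L ≈ 174 μH

A = π(d/2)² = π(1.460×10^-2 m)² = 6.697×10^-4 m².
For a long solenoid, L = μ₀N²A/ℓ.
L = (4π×10⁻⁷)(301)²(6.697×10^-4)/(0.437 m) = 1.7447×10^-4 H.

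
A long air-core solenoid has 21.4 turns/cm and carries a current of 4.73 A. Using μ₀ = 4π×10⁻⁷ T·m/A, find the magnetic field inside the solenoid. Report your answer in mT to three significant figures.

Inside a long solenoid, B = μ₀nI.
B = (4π×10⁻⁷)(2.140×10^3 m⁻¹)(4.73 A) = 1.272×10^-2 T.

B ≈ 12.7 mT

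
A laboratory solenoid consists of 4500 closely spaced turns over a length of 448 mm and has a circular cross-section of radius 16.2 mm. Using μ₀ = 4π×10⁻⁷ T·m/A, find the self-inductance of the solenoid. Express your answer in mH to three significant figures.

L ≈ 46.8 mH

A = πr² = π(1.620×10^-2 m)² = 8.2448×10^-4 m².
For a long solenoid, L = μ₀N²A/ℓ.
L = (4π×10⁻⁷)(4500)²(8.2448×10^-4)/(0.448 m) = 4.683×10^-2 H.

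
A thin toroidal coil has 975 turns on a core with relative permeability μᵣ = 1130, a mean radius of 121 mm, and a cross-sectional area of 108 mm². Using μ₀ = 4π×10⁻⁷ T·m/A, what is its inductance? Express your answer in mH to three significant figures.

L ≈ 192 mH

For a thin toroid, L = μ₀μᵣN²A/(2πR).
L = (4π×10⁻⁷)(1130)(975)²(1.080×10^-4) / (2π×0.121 m) = 0.1918 H.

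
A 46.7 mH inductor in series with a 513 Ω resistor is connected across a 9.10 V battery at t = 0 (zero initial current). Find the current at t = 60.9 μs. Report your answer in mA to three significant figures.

I ≈ 8.65 mA

τ = L/R = 4.670×10^-2/513 = 9.103×10^-5 s; final current I_∞ = ε/R = 9.10/513 = 1.774×10^-2 A.
I(t) = I_∞(1 − e^(−t/τ)) with t/τ = 0.669.
I = (1.774×10^-2)(1 − e^(−0.669)) = 8.653×10^-3 A.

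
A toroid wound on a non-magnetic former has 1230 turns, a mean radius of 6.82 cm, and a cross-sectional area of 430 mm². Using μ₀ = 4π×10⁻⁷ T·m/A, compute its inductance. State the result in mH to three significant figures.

For a thin toroid, L = μ₀N²A/(2πR).
L = (4π×10⁻⁷)(1230)²(4.300×10^-4) / (2π×6.820×10^-2 m) = 1.908×10^-3 H.

L ≈ 1.91 mH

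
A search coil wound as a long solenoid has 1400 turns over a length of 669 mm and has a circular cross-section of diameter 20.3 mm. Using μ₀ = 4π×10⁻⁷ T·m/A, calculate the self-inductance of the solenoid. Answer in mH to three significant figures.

A = π(d/2)² = π(1.015×10^-2 m)² = 3.237×10^-4 m².
For a long solenoid, L = μ₀N²A/ℓ.
L = (4π×10⁻⁷)(1400)²(3.237×10^-4)/(0.669 m) = 1.192×10^-3 H.

L ≈ 1.19 mH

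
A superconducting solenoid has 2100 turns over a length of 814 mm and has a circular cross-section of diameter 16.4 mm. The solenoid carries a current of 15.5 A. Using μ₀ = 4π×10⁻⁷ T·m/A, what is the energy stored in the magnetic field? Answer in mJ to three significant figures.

A = π(d/2)² = π(8.200×10^-3 m)² = 2.112×10^-4 m².
L = μ₀N²A/ℓ = (4π×10⁻⁷)(2100)²(2.112×10^-4)/(0.814) = 1.438×10^-3 H.
U = ½LI² = ½(1.438×10^-3)(15.5)² = 0.1728 J.

U ≈ 173 mJ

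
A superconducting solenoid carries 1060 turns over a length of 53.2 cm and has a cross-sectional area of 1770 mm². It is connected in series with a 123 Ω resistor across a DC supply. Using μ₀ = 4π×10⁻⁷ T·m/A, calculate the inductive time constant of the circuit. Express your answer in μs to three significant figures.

A = 1770 mm² = 1.770×10^-3 m².
L = μ₀N²A/ℓ = (4π×10⁻⁷)(1060)²(1.770×10^-3)/(0.532) = 4.698×10^-3 H.
τ = L/R = (4.698×10^-3)/(123) = 3.819×10^-5 s.

τ ≈ 38.2 μs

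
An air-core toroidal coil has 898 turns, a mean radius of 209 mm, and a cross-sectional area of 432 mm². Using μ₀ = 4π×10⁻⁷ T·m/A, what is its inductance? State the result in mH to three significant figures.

L ≈ 0.333 mH

For a thin toroid, L = μ₀N²A/(2πR).
L = (4π×10⁻⁷)(898)²(4.320×10^-4) / (2π×0.209 m) = 3.334×10^-4 H.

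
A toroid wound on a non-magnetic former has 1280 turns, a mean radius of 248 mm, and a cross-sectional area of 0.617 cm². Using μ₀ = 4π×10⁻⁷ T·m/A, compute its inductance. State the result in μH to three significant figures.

For a thin toroid, L = μ₀N²A/(2πR).
L = (4π×10⁻⁷)(1280)²(6.170×10^-5) / (2π×0.248 m) = 8.152×10^-5 H.

L ≈ 81.5 μH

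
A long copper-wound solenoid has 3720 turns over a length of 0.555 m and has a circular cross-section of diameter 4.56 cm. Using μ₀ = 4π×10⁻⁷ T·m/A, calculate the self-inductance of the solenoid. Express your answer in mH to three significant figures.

L ≈ 51.2 mH

A = π(d/2)² = π(2.280×10^-2 m)² = 1.633×10^-3 m².
For a long solenoid, L = μ₀N²A/ℓ.
L = (4π×10⁻⁷)(3720)²(1.633×10^-3)/(0.555 m) = 5.117×10^-2 H.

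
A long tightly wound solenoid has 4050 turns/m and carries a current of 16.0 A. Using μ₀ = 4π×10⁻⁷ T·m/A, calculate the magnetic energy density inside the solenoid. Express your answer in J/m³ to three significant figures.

u ≈ 2640 J/m³

B = μ₀nI = (4π×10⁻⁷)(4.050×10^3)(16.0) = 8.143×10^-2 T.
u = B²/(2μ₀) = (8.143×10^-2)²/(2×4π×10⁻⁷) = 2.638×10^3 J/m³.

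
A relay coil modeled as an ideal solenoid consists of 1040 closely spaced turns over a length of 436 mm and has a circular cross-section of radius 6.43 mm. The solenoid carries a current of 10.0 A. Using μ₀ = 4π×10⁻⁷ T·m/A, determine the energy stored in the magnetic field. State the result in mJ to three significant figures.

A = πr² = π(6.430×10^-3 m)² = 1.299×10^-4 m².
L = μ₀N²A/ℓ = (4π×10⁻⁷)(1040)²(1.299×10^-4)/(0.436) = 4.049×10^-4 H.
U = ½LI² = ½(4.049×10^-4)(10.0)² = 2.0246×10^-2 J.

U ≈ 20.2 mJ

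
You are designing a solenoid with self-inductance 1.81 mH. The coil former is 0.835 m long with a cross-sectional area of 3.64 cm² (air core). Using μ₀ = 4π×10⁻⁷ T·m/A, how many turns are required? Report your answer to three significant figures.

N ≈ 1820 turns

A = 3.64 cm² = 3.640×10^-4 m².
From L = μ₀N²A/ℓ, N = √(Lℓ / (μ₀A)).
N = √[(1.810×10^-3)(0.835) / ((4π×10⁻⁷)×3.640×10^-4)] = √(3.304×10^6) ≈ 1817.7.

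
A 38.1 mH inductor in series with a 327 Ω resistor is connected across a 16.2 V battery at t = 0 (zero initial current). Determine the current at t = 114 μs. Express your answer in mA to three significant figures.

τ = L/R = 3.810×10^-2/327 = 1.165×10^-4 s; final current I_∞ = ε/R = 16.2/327 = 4.954×10^-2 A.
I(t) = I_∞(1 − e^(−t/τ)) with t/τ = 0.978.
I = (4.954×10^-2)(1 − e^(−0.978)) = 3.092×10^-2 A.

I ≈ 30.9 mA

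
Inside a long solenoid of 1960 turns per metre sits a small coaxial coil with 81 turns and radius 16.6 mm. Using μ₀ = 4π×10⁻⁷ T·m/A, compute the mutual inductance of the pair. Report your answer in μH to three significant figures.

M ≈ 173 μH

The outer solenoid produces a uniform field B₁ = μ₀n₁I₁ across the inner coil,
so the flux linkage is N₂Φ = N₂B₁A₂ = μ₀n₁N₂A₂·I₁, giving M = μ₀n₁N₂A₂.
A₂ = πr² = π(1.660×10^-2 m)² = 8.657×10^-4 m².
M = (4π×10⁻⁷)(1960)(81)(8.657×10^-4) = 1.727×10^-4 H.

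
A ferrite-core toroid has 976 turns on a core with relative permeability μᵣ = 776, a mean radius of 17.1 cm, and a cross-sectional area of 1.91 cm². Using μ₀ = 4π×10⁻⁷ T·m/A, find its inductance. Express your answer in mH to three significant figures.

L ≈ 165 mH

For a thin toroid, L = μ₀μᵣN²A/(2πR).
L = (4π×10⁻⁷)(776)(976)²(1.910×10^-4) / (2π×0.171 m) = 0.1651 H.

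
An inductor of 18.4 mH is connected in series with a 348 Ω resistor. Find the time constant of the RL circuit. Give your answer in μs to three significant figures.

τ ≈ 52.9 μs

τ = L/R = (1.840×10^-2 H)/(348 Ω) = 5.287×10^-5 s.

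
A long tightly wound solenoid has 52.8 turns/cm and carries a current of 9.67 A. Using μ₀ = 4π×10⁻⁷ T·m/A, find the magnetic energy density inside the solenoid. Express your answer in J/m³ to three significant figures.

B = μ₀nI = (4π×10⁻⁷)(5.280×10^3)(9.67) = 6.416×10^-2 T.
u = B²/(2μ₀) = (6.416×10^-2)²/(2×4π×10⁻⁷) = 1.638×10^3 J/m³.

u ≈ 1640 J/m³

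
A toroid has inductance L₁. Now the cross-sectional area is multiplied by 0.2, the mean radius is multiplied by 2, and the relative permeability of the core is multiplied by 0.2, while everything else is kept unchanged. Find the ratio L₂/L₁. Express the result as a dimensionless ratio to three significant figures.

For a toroid, L ∝ μᵣN²A/R.
L₂/L₁ = (0.2) × (2)^-1 × (0.2) = 0.0200.

L₂/L₁ = 0.0200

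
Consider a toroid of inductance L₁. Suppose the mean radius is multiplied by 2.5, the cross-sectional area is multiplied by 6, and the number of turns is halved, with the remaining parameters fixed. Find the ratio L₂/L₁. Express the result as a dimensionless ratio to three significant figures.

For a toroid, L ∝ μᵣN²A/R.
L₂/L₁ = (2.5)^-1 × (6) × (0.5)^2 = 0.600.

L₂/L₁ = 0.600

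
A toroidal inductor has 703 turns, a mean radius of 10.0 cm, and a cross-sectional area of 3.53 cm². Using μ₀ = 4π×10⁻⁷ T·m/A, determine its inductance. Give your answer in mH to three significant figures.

L ≈ 0.349 mH

For a thin toroid, L = μ₀N²A/(2πR).
L = (4π×10⁻⁷)(703)²(3.530×10^-4) / (2π×0.1 m) = 3.489×10^-4 H.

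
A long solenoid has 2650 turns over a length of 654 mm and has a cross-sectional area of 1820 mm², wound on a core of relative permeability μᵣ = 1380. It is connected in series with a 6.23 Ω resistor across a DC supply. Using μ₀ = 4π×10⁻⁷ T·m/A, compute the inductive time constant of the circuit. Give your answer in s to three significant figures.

A = 1820 mm² = 1.820×10^-3 m².
L = μ₀μᵣN²A/ℓ = (4π×10⁻⁷)(1380)(2650)²(1.820×10^-3)/(0.654) = 33.89 H.
τ = L/R = (33.89)/(6.23) = 5.44 s.

τ ≈ 5.44 s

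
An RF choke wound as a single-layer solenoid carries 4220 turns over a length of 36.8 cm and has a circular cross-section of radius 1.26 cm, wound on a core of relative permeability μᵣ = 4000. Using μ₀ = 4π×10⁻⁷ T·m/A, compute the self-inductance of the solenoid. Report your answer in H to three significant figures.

A = πr² = π(1.260×10^-2 m)² = 4.988×10^-4 m².
For a long solenoid, L = μ₀μᵣN²A/ℓ.
L = (4π×10⁻⁷)(4000)(4220)²(4.988×10^-4)/(0.368 m) = 121.3 H.

L ≈ 121 H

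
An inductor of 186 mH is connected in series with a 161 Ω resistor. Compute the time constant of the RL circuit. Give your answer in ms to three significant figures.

τ ≈ 1.16 ms

τ = L/R = (0.186 H)/(161 Ω) = 1.155×10^-3 s.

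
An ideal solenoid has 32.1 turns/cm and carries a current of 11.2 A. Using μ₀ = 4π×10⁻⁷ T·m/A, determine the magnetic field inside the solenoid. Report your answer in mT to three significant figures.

B ≈ 45.2 mT

Inside a long solenoid, B = μ₀nI.
B = (4π×10⁻⁷)(3.210×10^3 m⁻¹)(11.2 A) = 4.518×10^-2 T.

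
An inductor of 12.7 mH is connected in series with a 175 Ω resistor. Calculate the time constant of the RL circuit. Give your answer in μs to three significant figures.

τ ≈ 72.6 μs

τ = L/R = (1.270×10^-2 H)/(175 Ω) = 7.257×10^-5 s.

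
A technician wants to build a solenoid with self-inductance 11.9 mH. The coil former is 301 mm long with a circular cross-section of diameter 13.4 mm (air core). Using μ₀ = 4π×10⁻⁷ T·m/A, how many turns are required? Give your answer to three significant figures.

A = π(d/2)² = π(6.700×10^-3 m)² = 1.410×10^-4 m².
From L = μ₀N²A/ℓ, N = √(Lℓ / (μ₀A)).
N = √[(1.190×10^-2)(0.301) / ((4π×10⁻⁷)×1.410×10^-4)] = √(2.021×10^7) ≈ 4495.7.

N ≈ 4500 turns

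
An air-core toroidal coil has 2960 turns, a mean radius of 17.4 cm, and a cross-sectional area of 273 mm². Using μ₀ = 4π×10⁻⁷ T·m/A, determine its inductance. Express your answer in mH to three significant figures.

L ≈ 2.75 mH

For a thin toroid, L = μ₀N²A/(2πR).
L = (4π×10⁻⁷)(2960)²(2.730×10^-4) / (2π×0.174 m) = 2.749×10^-3 H.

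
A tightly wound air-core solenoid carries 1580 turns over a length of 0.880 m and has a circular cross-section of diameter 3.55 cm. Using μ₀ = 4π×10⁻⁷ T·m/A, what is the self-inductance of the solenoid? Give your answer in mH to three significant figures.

L ≈ 3.53 mH

A = π(d/2)² = π(1.775×10^-2 m)² = 9.898×10^-4 m².
For a long solenoid, L = μ₀N²A/ℓ.
L = (4π×10⁻⁷)(1580)²(9.898×10^-4)/(0.88 m) = 3.528×10^-3 H.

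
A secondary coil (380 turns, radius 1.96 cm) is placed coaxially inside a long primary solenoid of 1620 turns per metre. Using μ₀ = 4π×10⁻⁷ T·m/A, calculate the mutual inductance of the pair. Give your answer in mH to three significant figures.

The outer solenoid produces a uniform field B₁ = μ₀n₁I₁ across the inner coil,
so the flux linkage is N₂Φ = N₂B₁A₂ = μ₀n₁N₂A₂·I₁, giving M = μ₀n₁N₂A₂.
A₂ = πr² = π(1.960×10^-2 m)² = 1.207×10^-3 m².
M = (4π×10⁻⁷)(1620)(380)(1.207×10^-3) = 9.336×10^-4 H.

M ≈ 0.934 mH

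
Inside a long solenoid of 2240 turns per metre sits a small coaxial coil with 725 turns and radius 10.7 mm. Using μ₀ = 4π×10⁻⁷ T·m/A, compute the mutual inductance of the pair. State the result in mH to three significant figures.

M ≈ 0.734 mH

The outer solenoid produces a uniform field B₁ = μ₀n₁I₁ across the inner coil,
so the flux linkage is N₂Φ = N₂B₁A₂ = μ₀n₁N₂A₂·I₁, giving M = μ₀n₁N₂A₂.
A₂ = πr² = π(1.070×10^-2 m)² = 3.597×10^-4 m².
M = (4π×10⁻⁷)(2240)(725)(3.597×10^-4) = 7.340×10^-4 H.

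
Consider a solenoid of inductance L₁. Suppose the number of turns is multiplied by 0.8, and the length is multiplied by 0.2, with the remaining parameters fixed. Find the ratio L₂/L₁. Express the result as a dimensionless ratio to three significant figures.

For a solenoid, L ∝ μᵣN²A/ℓ.
L₂/L₁ = (0.8)^2 × (0.2)^-1 = 3.20.

L₂/L₁ = 3.20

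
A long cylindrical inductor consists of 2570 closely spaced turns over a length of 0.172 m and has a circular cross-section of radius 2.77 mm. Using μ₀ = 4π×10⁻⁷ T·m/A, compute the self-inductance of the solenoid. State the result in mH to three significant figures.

L ≈ 1.16 mH

A = πr² = π(2.770×10^-3 m)² = 2.411×10^-5 m².
For a long solenoid, L = μ₀N²A/ℓ.
L = (4π×10⁻⁷)(2570)²(2.411×10^-5)/(0.172 m) = 1.163×10^-3 H.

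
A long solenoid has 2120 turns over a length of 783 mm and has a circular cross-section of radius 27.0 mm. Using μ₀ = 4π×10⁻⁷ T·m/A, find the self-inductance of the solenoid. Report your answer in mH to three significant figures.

A = πr² = π(2.700×10^-2 m)² = 2.290×10^-3 m².
For a long solenoid, L = μ₀N²A/ℓ.
L = (4π×10⁻⁷)(2120)²(2.290×10^-3)/(0.783 m) = 1.652×10^-2 H.

L ≈ 16.5 mH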